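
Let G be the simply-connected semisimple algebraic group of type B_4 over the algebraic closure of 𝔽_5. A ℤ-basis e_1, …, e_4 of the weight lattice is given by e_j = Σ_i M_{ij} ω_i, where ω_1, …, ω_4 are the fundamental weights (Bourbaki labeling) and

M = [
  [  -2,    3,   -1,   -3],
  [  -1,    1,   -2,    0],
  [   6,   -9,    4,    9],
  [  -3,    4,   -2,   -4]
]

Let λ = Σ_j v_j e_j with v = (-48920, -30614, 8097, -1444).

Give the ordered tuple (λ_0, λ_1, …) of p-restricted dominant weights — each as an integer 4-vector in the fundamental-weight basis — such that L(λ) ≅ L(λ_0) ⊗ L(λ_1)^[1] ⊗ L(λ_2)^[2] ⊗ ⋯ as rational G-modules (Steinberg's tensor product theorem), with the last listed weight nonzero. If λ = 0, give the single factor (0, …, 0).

((3, 2, 3, 1), (1, 2, 4, 2), (4, 4, 0, 0), (2, 1, 1, 1), (3, 3, 2, 2), (0, 0, 0, 4))

In the fundamental-weight basis, λ has coordinates c = M·v (v = (-48920, -30614, 8097, -1444)):
  c_1 = (-2)·(-48920) + (3)·(-30614) + (-1)·(8097) + (-3)·(-1444) = 2233
  c_2 = (-1)·(-48920) + (1)·(-30614) + (-2)·(8097) + (0)·(-1444) = 2112
  c_3 = (6)·(-48920) + (-9)·(-30614) + 4·8097 + (9)·(-1444) = 1398
  c_4 = (-3)·(-48920) + (4)·(-30614) + (-2)·(8097) + (-4)·(-1444) = 13886
Expand coordinatewise in base 5:
  c_1 = 2233 = 3·5^0 + 1·5^1 + 4·5^2 + 2·5^3 + 3·5^4
  c_2 = 2112 = 2·5^0 + 2·5^1 + 4·5^2 + 1·5^3 + 3·5^4
  c_3 = 1398 = 3·5^0 + 4·5^1 + 0·5^2 + 1·5^3 + 2·5^4
  c_4 = 13886 = 1·5^0 + 2·5^1 + 0·5^2 + 1·5^3 + 2·5^4 + 4·5^5
λ_0 = (3, 2, 3, 1)
λ_1 = (1, 2, 4, 2)
λ_2 = (4, 4, 0, 0)
λ_3 = (2, 1, 1, 1)
λ_4 = (3, 3, 2, 2)
λ_5 = (0, 0, 0, 4)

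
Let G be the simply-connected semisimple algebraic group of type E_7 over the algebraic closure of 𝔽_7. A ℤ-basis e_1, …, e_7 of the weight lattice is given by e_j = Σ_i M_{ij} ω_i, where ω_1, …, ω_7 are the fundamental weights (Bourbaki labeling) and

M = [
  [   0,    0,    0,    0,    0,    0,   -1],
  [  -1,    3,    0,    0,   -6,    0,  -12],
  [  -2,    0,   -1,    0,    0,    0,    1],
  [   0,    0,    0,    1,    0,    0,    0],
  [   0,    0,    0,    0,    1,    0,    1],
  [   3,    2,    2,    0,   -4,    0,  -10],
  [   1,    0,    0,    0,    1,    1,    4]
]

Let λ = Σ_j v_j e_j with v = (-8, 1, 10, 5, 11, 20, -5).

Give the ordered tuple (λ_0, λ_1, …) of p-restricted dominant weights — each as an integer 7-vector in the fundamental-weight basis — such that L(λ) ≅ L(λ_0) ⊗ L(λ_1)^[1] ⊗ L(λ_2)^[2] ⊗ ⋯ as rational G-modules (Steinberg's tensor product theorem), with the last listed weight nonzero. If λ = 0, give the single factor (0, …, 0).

Change of basis e → ω: c = M·v where v = (-8, 1, 10, 5, 11, 20, -5):
  c_1 = (0)·(-8) + (0)·(1) + (0)·(10) + (0)·(5) + (0)·(11) + (0)·(20) + (-1)·(-5) = 5
  c_2 = (-1)·(-8) + (3)·(1) + (0)·(10) + (0)·(5) + (-6)·(11) + (0)·(20) + (-12)·(-5) = 5
  c_3 = (-2)·(-8) + (0)·(1) + (-1)·(10) + (0)·(5) + (0)·(11) + (0)·(20) + (1)·(-5) = 1
  c_4 = (0)·(-8) + (0)·(1) + (0)·(10) + (1)·(5) + (0)·(11) + (0)·(20) + (0)·(-5) = 5
  c_5 = (0)·(-8) + (0)·(1) + (0)·(10) + (0)·(5) + (1)·(11) + (0)·(20) + (1)·(-5) = 6
  c_6 = (3)·(-8) + (2)·(1) + (2)·(10) + (0)·(5) + (-4)·(11) + (0)·(20) + (-10)·(-5) = 4
  c_7 = (1)·(-8) + (0)·(1) + (0)·(10) + (0)·(5) + (1)·(11) + (1)·(20) + (4)·(-5) = 3
p = 7; digits c_i = Σ_j d_{ij}·7^j, 0 ≤ d_{ij} < 7:
  c_1 = 5 = 5·7^0
  c_2 = 5 = 5·7^0
  c_3 = 1 = 1·7^0
  c_4 = 5 = 5·7^0
  c_5 = 6 = 6·7^0
  c_6 = 4 = 4·7^0
  c_7 = 3 = 3·7^0
Factor λ_0 = (5, 5, 1, 5, 6, 4, 3)

((5, 5, 1, 5, 6, 4, 3),)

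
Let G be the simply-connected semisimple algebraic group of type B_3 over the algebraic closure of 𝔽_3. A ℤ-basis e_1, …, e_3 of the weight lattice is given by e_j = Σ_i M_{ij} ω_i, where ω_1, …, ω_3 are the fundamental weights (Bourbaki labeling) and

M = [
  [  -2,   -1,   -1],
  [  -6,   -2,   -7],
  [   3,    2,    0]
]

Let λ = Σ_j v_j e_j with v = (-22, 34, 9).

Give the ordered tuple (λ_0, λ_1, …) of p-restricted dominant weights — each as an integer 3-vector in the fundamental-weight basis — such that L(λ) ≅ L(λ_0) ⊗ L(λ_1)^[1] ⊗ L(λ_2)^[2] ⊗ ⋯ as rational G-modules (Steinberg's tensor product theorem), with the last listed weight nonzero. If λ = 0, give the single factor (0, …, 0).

Compute c_i = Σ_j M_{ij} v_j with v = (-22, 34, 9):
  c_1 = -2*-22 + -1*34 + -1*9 = 1
  c_2 = -6*-22 + -2*34 + -7*9 = 1
  c_3 = 3*-22 + 2*34 + 0*9 = 2
Base-3 expansion of each c_i:
  c_1 = 1 = 1·3^0
  c_2 = 1 = 1·3^0
  c_3 = 2 = 2·3^0
p-restricted factor λ_0 = (1, 1, 2)

((1, 1, 2),)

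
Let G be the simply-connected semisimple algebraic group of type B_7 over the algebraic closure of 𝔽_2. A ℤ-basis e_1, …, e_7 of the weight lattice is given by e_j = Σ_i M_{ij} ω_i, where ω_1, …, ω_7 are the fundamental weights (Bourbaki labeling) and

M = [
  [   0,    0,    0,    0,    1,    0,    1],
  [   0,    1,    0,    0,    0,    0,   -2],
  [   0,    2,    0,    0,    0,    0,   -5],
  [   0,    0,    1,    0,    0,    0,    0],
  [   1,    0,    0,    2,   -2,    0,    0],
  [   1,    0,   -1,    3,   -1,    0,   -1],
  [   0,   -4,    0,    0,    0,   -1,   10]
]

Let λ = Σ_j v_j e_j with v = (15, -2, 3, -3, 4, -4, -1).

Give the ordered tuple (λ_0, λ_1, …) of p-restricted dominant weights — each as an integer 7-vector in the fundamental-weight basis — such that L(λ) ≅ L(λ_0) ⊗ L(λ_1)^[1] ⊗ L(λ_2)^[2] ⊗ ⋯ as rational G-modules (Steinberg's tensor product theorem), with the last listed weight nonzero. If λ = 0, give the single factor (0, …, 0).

((1, 0, 1, 1, 1, 0, 0), (1, 0, 0, 1, 0, 0, 1))

ω-coordinates c = M·v, v = (15, -2, 3, -3, 4, -4, -1):
  c_1 = 0*15 + 0*-2 + 0*3 + 0*-3 + 1*4 + 0*-4 + 1*-1 = 3
  c_2 = 0*15 + 1*-2 + 0*3 + 0*-3 + 0*4 + 0*-4 + -2*-1 = 0
  c_3 = 0*15 + 2*-2 + 0*3 + 0*-3 + 0*4 + 0*-4 + -5*-1 = 1
  c_4 = 0*15 + 0*-2 + 1*3 + 0*-3 + 0*4 + 0*-4 + 0*-1 = 3
  c_5 = 1*15 + 0*-2 + 0*3 + 2*-3 + -2*4 + 0*-4 + 0*-1 = 1
  c_6 = 1*15 + 0*-2 + -1*3 + 3*-3 + -1*4 + 0*-4 + -1*-1 = 0
  c_7 = 0*15 + -4*-2 + 0*3 + 0*-3 + 0*4 + -1*-4 + 10*-1 = 2
Expand coordinatewise in base 2:
  c_1 = 3 = 1·2^0 + 1·2^1
  c_2 = 0
  c_3 = 1 = 1·2^0
  c_4 = 3 = 1·2^0 + 1·2^1
  c_5 = 1 = 1·2^0
  c_6 = 0
  c_7 = 2 = 0·2^0 + 1·2^1
λ_0 = (1, 0, 1, 1, 1, 0, 0)
λ_1 = (1, 0, 0, 1, 0, 0, 1)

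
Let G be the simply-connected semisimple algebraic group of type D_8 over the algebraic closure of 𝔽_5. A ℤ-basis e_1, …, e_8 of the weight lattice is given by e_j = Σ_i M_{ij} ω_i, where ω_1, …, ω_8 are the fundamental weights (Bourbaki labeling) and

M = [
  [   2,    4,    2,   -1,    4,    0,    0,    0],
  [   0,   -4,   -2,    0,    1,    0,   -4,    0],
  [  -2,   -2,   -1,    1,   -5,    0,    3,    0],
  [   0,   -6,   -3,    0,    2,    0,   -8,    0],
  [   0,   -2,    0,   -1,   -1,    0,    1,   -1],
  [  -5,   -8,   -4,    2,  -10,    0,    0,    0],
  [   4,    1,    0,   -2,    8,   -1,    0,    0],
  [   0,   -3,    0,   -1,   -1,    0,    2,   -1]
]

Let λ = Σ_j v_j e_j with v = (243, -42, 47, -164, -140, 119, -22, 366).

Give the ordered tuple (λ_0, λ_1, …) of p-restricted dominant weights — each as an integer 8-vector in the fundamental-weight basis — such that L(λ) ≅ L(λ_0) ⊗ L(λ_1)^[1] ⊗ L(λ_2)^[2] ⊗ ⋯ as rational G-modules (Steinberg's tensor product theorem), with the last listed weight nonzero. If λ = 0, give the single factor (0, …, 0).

Converting to the ω-basis (c_i = row i of M dotted with v = (243, -42, 47, -164, -140, 119, -22, 366)):
  c_1 = 2*243 + 4*-42 + 2*47 + -1*-164 + 4*-140 + 0*119 + 0*-22 + 0*366 = 16
  c_2 = 0*243 + -4*-42 + -2*47 + 0*-164 + 1*-140 + 0*119 + -4*-22 + 0*366 = 22
  c_3 = -2*243 + -2*-42 + -1*47 + 1*-164 + -5*-140 + 0*119 + 3*-22 + 0*366 = 21
  c_4 = 0*243 + -6*-42 + -3*47 + 0*-164 + 2*-140 + 0*119 + -8*-22 + 0*366 = 7
  c_5 = 0*243 + -2*-42 + 0*47 + -1*-164 + -1*-140 + 0*119 + 1*-22 + -1*366 = 0
  c_6 = -5*243 + -8*-42 + -4*47 + 2*-164 + -10*-140 + 0*119 + 0*-22 + 0*366 = 5
  c_7 = 4*243 + 1*-42 + 0*47 + -2*-164 + 8*-140 + -1*119 + 0*-22 + 0*366 = 19
  c_8 = 0*243 + -3*-42 + 0*47 + -1*-164 + -1*-140 + 0*119 + 2*-22 + -1*366 = 20
Base-5 expansion of each c_i:
  c_1 = 16 = 1·5^0 + 3·5^1
  c_2 = 22 = 2·5^0 + 4·5^1
  c_3 = 21 = 1·5^0 + 4·5^1
  c_4 = 7 = 2·5^0 + 1·5^1
  c_5 = 0
  c_6 = 5 = 0·5^0 + 1·5^1
  c_7 = 19 = 4·5^0 + 3·5^1
  c_8 = 20 = 0·5^0 + 4·5^1
p-restricted factor λ_0 = (1, 2, 1, 2, 0, 0, 4, 0)
p-restricted factor λ_1 = (3, 4, 4, 1, 0, 1, 3, 4)

((1, 2, 1, 2, 0, 0, 4, 0), (3, 4, 4, 1, 0, 1, 3, 4))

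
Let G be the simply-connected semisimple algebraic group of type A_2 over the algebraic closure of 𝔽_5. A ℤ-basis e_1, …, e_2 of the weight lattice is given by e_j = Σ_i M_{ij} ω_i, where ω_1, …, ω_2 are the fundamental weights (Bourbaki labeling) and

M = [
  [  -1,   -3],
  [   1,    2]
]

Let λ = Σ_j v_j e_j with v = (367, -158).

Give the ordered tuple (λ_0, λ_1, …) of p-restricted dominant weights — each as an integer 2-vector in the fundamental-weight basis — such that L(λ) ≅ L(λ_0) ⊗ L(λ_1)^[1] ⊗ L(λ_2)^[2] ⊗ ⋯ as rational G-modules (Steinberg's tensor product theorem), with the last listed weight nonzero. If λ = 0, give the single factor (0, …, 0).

((2, 1), (1, 0), (4, 2))

ω-coordinates c = M·v, v = (367, -158):
  c_1 = (-1)·(367) + (-3)·(-158) = 107
  c_2 = (1)·(367) + (2)·(-158) = 51
Writing each c_i in base p = 5:
  c_1 = 107 = 2·5^0 + 1·5^1 + 4·5^2
  c_2 = 51 = 1·5^0 + 0·5^1 + 2·5^2
λ_0 = (2, 1)
λ_1 = (1, 0)
λ_2 = (4, 2)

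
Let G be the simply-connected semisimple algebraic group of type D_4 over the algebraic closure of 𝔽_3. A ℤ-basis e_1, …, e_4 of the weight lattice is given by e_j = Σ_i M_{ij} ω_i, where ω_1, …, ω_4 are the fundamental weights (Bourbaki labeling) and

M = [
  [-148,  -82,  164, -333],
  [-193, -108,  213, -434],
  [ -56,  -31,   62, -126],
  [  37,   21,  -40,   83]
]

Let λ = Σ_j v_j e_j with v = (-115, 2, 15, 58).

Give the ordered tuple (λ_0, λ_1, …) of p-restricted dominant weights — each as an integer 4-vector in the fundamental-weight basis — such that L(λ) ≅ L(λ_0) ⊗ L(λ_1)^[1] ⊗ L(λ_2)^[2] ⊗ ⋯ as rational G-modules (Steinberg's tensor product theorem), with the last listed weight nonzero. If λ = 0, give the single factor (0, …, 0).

Compute c_i = Σ_j M_{ij} v_j with v = (-115, 2, 15, 58):
  c_1 = (-148)·(-115) + (-82)·(2) + 164·15 + (-333)·(58) = 2
  c_2 = (-193)·(-115) + (-108)·(2) + 213·15 + (-434)·(58) = 2
  c_3 = (-56)·(-115) + (-31)·(2) + 62·15 + (-126)·(58) = 0
  c_4 = (37)·(-115) + 21·2 + (-40)·(15) + 83·58 = 1
Base-3 expansion of each c_i:
  c_1 = 2 = 2·3^0
  c_2 = 2 = 2·3^0
  c_3 = 0
  c_4 = 1 = 1·3^0
p-restricted factor λ_0 = (2, 2, 0, 1)

((2, 2, 0, 1),)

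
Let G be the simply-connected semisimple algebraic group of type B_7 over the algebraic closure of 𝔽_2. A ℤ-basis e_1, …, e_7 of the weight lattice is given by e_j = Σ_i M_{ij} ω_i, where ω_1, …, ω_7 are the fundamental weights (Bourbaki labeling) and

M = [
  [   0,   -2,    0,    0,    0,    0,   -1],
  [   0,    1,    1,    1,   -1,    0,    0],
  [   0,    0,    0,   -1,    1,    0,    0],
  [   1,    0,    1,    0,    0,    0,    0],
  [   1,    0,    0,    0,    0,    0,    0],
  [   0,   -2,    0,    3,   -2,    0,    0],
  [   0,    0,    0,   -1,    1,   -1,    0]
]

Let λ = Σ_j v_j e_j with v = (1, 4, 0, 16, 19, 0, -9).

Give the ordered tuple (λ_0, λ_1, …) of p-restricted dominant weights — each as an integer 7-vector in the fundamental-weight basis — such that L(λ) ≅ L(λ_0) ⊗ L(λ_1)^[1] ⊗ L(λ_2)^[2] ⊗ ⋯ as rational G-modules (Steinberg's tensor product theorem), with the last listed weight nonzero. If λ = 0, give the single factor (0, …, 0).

Compute c_i = Σ_j M_{ij} v_j with v = (1, 4, 0, 16, 19, 0, -9):
  c_1 = (0)·(1) + (-2)·(4) + (0)·(0) + (0)·(16) + (0)·(19) + (0)·(0) + (-1)·(-9) = 1
  c_2 = (0)·(1) + (1)·(4) + (1)·(0) + (1)·(16) + (-1)·(19) + (0)·(0) + (0)·(-9) = 1
  c_3 = (0)·(1) + (0)·(4) + (0)·(0) + (-1)·(16) + (1)·(19) + (0)·(0) + (0)·(-9) = 3
  c_4 = (1)·(1) + (0)·(4) + (1)·(0) + (0)·(16) + (0)·(19) + (0)·(0) + (0)·(-9) = 1
  c_5 = (1)·(1) + (0)·(4) + (0)·(0) + (0)·(16) + (0)·(19) + (0)·(0) + (0)·(-9) = 1
  c_6 = (0)·(1) + (-2)·(4) + (0)·(0) + (3)·(16) + (-2)·(19) + (0)·(0) + (0)·(-9) = 2
  c_7 = (0)·(1) + (0)·(4) + (0)·(0) + (-1)·(16) + (1)·(19) + (-1)·(0) + (0)·(-9) = 3
p = 2; digits c_i = Σ_j d_{ij}·2^j, 0 ≤ d_{ij} < 2:
  c_1 = 1 = 1·2^0
  c_2 = 1 = 1·2^0
  c_3 = 3 = 1·2^0 + 1·2^1
  c_4 = 1 = 1·2^0
  c_5 = 1 = 1·2^0
  c_6 = 2 = 0·2^0 + 1·2^1
  c_7 = 3 = 1·2^0 + 1·2^1
λ_0 = (1, 1, 1, 1, 1, 0, 1)
λ_1 = (0, 0, 1, 0, 0, 1, 1)

((1, 1, 1, 1, 1, 0, 1), (0, 0, 1, 0, 0, 1, 1))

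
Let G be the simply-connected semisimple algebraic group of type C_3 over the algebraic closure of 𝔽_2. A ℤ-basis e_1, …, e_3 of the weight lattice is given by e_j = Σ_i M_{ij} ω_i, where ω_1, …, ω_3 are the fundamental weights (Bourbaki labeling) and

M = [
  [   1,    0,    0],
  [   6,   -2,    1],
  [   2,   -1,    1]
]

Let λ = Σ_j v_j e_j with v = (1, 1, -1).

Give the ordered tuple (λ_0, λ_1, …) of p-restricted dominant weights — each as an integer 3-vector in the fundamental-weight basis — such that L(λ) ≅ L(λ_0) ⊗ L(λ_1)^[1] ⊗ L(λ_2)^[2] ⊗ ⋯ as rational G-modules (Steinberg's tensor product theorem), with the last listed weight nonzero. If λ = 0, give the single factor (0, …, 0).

ω-coordinates c = M·v, v = (1, 1, -1):
  c_1 = 1*1 + 0*1 + 0*-1 = 1
  c_2 = 6*1 + -2*1 + 1*-1 = 3
  c_3 = 2*1 + -1*1 + 1*-1 = 0
Writing each c_i in base p = 2:
  c_1 = 1 = 1·2^0
  c_2 = 3 = 1·2^0 + 1·2^1
  c_3 = 0
Factor λ_0 = (1, 1, 0)
Factor λ_1 = (0, 1, 0)

((1, 1, 0), (0, 1, 0))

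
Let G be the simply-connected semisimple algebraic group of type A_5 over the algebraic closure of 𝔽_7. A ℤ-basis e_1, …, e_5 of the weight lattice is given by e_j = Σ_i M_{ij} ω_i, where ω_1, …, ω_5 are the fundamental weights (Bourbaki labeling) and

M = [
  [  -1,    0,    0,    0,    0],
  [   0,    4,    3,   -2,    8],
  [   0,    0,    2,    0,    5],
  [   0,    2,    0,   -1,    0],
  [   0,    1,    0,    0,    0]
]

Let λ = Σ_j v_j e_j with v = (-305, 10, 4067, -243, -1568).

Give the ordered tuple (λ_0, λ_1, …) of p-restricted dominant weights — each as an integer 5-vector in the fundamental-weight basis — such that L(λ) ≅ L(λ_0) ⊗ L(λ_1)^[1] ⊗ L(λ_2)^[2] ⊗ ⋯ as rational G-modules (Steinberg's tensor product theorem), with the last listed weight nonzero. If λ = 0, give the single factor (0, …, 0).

((4, 1, 0, 4, 3), (1, 5, 0, 2, 1), (6, 3, 6, 5, 0))

Change of basis e → ω: c = M·v where v = (-305, 10, 4067, -243, -1568):
  c_1 = (-1)·(-305) + (0)·(10) + (0)·(4067) + (0)·(-243) + (0)·(-1568) = 305
  c_2 = (0)·(-305) + (4)·(10) + (3)·(4067) + (-2)·(-243) + (8)·(-1568) = 183
  c_3 = (0)·(-305) + (0)·(10) + (2)·(4067) + (0)·(-243) + (5)·(-1568) = 294
  c_4 = (0)·(-305) + (2)·(10) + (0)·(4067) + (-1)·(-243) + (0)·(-1568) = 263
  c_5 = (0)·(-305) + (1)·(10) + (0)·(4067) + (0)·(-243) + (0)·(-1568) = 10
Expand coordinatewise in base 7:
  c_1 = 305 = 4·7^0 + 1·7^1 + 6·7^2
  c_2 = 183 = 1·7^0 + 5·7^1 + 3·7^2
  c_3 = 294 = 0·7^0 + 0·7^1 + 6·7^2
  c_4 = 263 = 4·7^0 + 2·7^1 + 5·7^2
  c_5 = 10 = 3·7^0 + 1·7^1
Factor λ_0 = (4, 1, 0, 4, 3)
Factor λ_1 = (1, 5, 0, 2, 1)
Factor λ_2 = (6, 3, 6, 5, 0)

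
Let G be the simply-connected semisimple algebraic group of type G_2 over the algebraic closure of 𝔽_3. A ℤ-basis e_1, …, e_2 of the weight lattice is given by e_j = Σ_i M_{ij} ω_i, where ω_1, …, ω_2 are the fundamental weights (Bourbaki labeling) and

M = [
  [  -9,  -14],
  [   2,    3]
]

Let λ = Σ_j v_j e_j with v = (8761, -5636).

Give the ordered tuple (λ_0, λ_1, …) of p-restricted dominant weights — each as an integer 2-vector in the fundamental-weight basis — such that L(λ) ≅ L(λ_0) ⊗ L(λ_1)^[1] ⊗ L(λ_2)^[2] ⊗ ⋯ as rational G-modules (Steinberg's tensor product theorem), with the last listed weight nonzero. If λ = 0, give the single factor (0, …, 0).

Compute c_i = Σ_j M_{ij} v_j with v = (8761, -5636):
  c_1 = (-9)·(8761) + (-14)·(-5636) = 55
  c_2 = (2)·(8761) + (3)·(-5636) = 614
p = 3; digits c_i = Σ_j d_{ij}·3^j, 0 ≤ d_{ij} < 3:
  c_1 = 55 = 1·3^0 + 0·3^1 + 0·3^2 + 2·3^3
  c_2 = 614 = 2·3^0 + 0·3^1 + 2·3^2 + 1·3^3 + 1·3^4 + 2·3^5
p-restricted factor λ_0 = (1, 2)
p-restricted factor λ_1 = (0, 0)
p-restricted factor λ_2 = (0, 2)
p-restricted factor λ_3 = (2, 1)
p-restricted factor λ_4 = (0, 1)
p-restricted factor λ_5 = (0, 2)

((1, 2), (0, 0), (0, 2), (2, 1), (0, 1), (0, 2))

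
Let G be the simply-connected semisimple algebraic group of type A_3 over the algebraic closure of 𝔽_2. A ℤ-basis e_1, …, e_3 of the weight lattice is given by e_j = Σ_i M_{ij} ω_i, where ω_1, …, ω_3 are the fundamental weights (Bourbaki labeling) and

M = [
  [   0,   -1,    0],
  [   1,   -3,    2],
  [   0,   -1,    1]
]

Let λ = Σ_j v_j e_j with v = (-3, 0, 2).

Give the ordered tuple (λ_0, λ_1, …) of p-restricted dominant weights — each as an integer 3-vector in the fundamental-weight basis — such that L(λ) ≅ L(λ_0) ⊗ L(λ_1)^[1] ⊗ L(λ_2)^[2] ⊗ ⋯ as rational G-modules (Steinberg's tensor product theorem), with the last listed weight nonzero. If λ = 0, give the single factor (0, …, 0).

((0, 1, 0), (0, 0, 1))

ω-coordinates c = M·v, v = (-3, 0, 2):
  c_1 = (0)·(-3) + (-1)·(0) + 0·2 = 0
  c_2 = (1)·(-3) + (-3)·(0) + 2·2 = 1
  c_3 = (0)·(-3) + (-1)·(0) + 1·2 = 2
Base-2 expansion of each c_i:
  c_1 = 0
  c_2 = 1 = 1·2^0
  c_3 = 2 = 0·2^0 + 1·2^1
p-restricted factor λ_0 = (0, 1, 0)
p-restricted factor λ_1 = (0, 0, 1)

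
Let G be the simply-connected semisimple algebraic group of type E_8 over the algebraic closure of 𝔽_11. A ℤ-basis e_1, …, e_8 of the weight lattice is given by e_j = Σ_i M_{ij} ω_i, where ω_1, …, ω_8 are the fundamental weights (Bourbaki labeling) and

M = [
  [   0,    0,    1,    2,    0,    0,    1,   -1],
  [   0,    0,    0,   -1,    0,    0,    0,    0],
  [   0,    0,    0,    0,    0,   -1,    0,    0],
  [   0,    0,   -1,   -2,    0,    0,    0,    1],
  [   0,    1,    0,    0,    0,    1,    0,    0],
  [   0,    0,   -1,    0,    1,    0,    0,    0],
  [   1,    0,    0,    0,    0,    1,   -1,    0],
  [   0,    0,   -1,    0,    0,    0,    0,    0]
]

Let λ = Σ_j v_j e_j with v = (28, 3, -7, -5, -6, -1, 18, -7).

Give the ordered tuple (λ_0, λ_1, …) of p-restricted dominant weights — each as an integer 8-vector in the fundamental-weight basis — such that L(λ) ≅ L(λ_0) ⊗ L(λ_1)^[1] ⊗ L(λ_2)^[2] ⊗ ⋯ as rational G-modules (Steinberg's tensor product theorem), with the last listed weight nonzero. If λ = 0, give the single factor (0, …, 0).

((8, 5, 1, 10, 2, 1, 9, 7),)

ω-coordinates c = M·v, v = (28, 3, -7, -5, -6, -1, 18, -7):
  c_1 = 0·28 + 0·3 + (1)·(-7) + (2)·(-5) + (0)·(-6) + (0)·(-1) + 1·18 + (-1)·(-7) = 8
  c_2 = 0·28 + 0·3 + (0)·(-7) + (-1)·(-5) + (0)·(-6) + (0)·(-1) + 0·18 + (0)·(-7) = 5
  c_3 = 0·28 + 0·3 + (0)·(-7) + (0)·(-5) + (0)·(-6) + (-1)·(-1) + 0·18 + (0)·(-7) = 1
  c_4 = 0·28 + 0·3 + (-1)·(-7) + (-2)·(-5) + (0)·(-6) + (0)·(-1) + 0·18 + (1)·(-7) = 10
  c_5 = 0·28 + 1·3 + (0)·(-7) + (0)·(-5) + (0)·(-6) + (1)·(-1) + 0·18 + (0)·(-7) = 2
  c_6 = 0·28 + 0·3 + (-1)·(-7) + (0)·(-5) + (1)·(-6) + (0)·(-1) + 0·18 + (0)·(-7) = 1
  c_7 = 1·28 + 0·3 + (0)·(-7) + (0)·(-5) + (0)·(-6) + (1)·(-1) + (-1)·(18) + (0)·(-7) = 9
  c_8 = 0·28 + 0·3 + (-1)·(-7) + (0)·(-5) + (0)·(-6) + (0)·(-1) + 0·18 + (0)·(-7) = 7
p = 11; digits c_i = Σ_j d_{ij}·11^j, 0 ≤ d_{ij} < 11:
  c_1 = 8 = 8·11^0
  c_2 = 5 = 5·11^0
  c_3 = 1 = 1·11^0
  c_4 = 10 = 10·11^0
  c_5 = 2 = 2·11^0
  c_6 = 1 = 1·11^0
  c_7 = 9 = 9·11^0
  c_8 = 7 = 7·11^0
λ_0 = (8, 5, 1, 10, 2, 1, 9, 7)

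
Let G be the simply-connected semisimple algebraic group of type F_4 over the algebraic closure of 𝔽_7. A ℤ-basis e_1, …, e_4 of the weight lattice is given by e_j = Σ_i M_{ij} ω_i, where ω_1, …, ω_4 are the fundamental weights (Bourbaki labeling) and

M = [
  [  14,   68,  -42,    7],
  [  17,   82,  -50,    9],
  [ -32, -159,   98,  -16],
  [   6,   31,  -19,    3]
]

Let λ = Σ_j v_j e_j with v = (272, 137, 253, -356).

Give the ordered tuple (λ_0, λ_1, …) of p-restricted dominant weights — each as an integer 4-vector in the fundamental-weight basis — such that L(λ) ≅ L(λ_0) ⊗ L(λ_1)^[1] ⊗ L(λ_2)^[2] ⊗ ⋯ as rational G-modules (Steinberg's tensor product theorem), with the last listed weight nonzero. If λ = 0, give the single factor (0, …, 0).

((6, 4, 3, 4),)

ω-coordinates c = M·v, v = (272, 137, 253, -356):
  c_1 = 14·272 + 68·137 + (-42)·(253) + (7)·(-356) = 6
  c_2 = 17·272 + 82·137 + (-50)·(253) + (9)·(-356) = 4
  c_3 = (-32)·(272) + (-159)·(137) + 98·253 + (-16)·(-356) = 3
  c_4 = 6·272 + 31·137 + (-19)·(253) + (3)·(-356) = 4
Expand coordinatewise in base 7:
  c_1 = 6 = 6·7^0
  c_2 = 4 = 4·7^0
  c_3 = 3 = 3·7^0
  c_4 = 4 = 4·7^0
λ_0 = (6, 4, 3, 4)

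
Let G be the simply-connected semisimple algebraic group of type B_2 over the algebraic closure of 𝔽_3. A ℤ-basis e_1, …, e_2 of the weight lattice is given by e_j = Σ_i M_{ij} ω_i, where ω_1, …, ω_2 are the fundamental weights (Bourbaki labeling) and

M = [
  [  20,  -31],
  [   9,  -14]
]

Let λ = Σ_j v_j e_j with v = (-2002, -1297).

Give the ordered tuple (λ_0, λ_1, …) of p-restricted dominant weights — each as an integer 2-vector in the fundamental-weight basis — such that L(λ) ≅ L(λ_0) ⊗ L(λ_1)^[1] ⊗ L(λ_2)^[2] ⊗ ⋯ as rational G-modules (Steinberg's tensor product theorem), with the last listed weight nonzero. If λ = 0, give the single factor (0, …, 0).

((2, 2), (1, 1), (0, 0), (0, 2), (2, 1))

Change of basis e → ω: c = M·v where v = (-2002, -1297):
  c_1 = 20*-2002 + -31*-1297 = 167
  c_2 = 9*-2002 + -14*-1297 = 140
p = 3; digits c_i = Σ_j d_{ij}·3^j, 0 ≤ d_{ij} < 3:
  c_1 = 167 = 2·3^0 + 1·3^1 + 0·3^2 + 0·3^3 + 2·3^4
  c_2 = 140 = 2·3^0 + 1·3^1 + 0·3^2 + 2·3^3 + 1·3^4
p-restricted factor λ_0 = (2, 2)
p-restricted factor λ_1 = (1, 1)
p-restricted factor λ_2 = (0, 0)
p-restricted factor λ_3 = (0, 2)
p-restricted factor λ_4 = (2, 1)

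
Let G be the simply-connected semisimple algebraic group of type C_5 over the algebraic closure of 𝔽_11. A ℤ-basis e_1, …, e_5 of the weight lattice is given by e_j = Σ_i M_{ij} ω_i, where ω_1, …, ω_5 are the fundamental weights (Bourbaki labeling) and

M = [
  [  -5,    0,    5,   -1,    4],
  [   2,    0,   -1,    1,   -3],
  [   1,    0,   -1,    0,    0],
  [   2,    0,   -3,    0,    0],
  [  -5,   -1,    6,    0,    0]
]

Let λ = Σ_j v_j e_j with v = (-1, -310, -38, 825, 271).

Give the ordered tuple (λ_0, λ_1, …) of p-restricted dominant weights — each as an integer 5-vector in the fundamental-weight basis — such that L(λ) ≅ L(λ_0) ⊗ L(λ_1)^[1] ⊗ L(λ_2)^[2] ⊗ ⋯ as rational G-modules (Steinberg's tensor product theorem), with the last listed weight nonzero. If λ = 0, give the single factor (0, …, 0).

ω-coordinates c = M·v, v = (-1, -310, -38, 825, 271):
  c_1 = (-5)·(-1) + (0)·(-310) + (5)·(-38) + (-1)·(825) + 4·271 = 74
  c_2 = (2)·(-1) + (0)·(-310) + (-1)·(-38) + 1·825 + (-3)·(271) = 48
  c_3 = (1)·(-1) + (0)·(-310) + (-1)·(-38) + 0·825 + 0·271 = 37
  c_4 = (2)·(-1) + (0)·(-310) + (-3)·(-38) + 0·825 + 0·271 = 112
  c_5 = (-5)·(-1) + (-1)·(-310) + (6)·(-38) + 0·825 + 0·271 = 87
Expand coordinatewise in base 11:
  c_1 = 74 = 8·11^0 + 6·11^1
  c_2 = 48 = 4·11^0 + 4·11^1
  c_3 = 37 = 4·11^0 + 3·11^1
  c_4 = 112 = 2·11^0 + 10·11^1
  c_5 = 87 = 10·11^0 + 7·11^1
p-restricted factor λ_0 = (8, 4, 4, 2, 10)
p-restricted factor λ_1 = (6, 4, 3, 10, 7)

((8, 4, 4, 2, 10), (6, 4, 3, 10, 7))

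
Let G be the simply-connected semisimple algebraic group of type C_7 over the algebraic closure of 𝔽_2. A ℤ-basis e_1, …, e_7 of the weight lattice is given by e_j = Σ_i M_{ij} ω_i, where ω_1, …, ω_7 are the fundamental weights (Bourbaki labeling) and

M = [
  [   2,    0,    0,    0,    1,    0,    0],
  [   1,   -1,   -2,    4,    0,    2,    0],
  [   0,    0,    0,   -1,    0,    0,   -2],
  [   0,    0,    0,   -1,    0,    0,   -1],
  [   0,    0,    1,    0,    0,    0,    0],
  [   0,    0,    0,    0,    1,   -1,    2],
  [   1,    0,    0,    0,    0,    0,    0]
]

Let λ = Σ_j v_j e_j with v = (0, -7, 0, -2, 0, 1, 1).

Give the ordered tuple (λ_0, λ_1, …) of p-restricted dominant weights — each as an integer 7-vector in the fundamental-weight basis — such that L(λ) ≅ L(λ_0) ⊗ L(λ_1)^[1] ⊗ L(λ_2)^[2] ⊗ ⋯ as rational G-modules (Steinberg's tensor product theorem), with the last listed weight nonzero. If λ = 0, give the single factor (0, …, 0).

((0, 1, 0, 1, 0, 1, 0),)

Compute c_i = Σ_j M_{ij} v_j with v = (0, -7, 0, -2, 0, 1, 1):
  c_1 = 2*0 + 0*-7 + 0*0 + 0*-2 + 1*0 + 0*1 + 0*1 = 0
  c_2 = 1*0 + -1*-7 + -2*0 + 4*-2 + 0*0 + 2*1 + 0*1 = 1
  c_3 = 0*0 + 0*-7 + 0*0 + -1*-2 + 0*0 + 0*1 + -2*1 = 0
  c_4 = 0*0 + 0*-7 + 0*0 + -1*-2 + 0*0 + 0*1 + -1*1 = 1
  c_5 = 0*0 + 0*-7 + 1*0 + 0*-2 + 0*0 + 0*1 + 0*1 = 0
  c_6 = 0*0 + 0*-7 + 0*0 + 0*-2 + 1*0 + -1*1 + 2*1 = 1
  c_7 = 1*0 + 0*-7 + 0*0 + 0*-2 + 0*0 + 0*1 + 0*1 = 0
Base-2 expansion of each c_i:
  c_1 = 0
  c_2 = 1 = 1·2^0
  c_3 = 0
  c_4 = 1 = 1·2^0
  c_5 = 0
  c_6 = 1 = 1·2^0
  c_7 = 0
λ_0 = (0, 1, 0, 1, 0, 1, 0)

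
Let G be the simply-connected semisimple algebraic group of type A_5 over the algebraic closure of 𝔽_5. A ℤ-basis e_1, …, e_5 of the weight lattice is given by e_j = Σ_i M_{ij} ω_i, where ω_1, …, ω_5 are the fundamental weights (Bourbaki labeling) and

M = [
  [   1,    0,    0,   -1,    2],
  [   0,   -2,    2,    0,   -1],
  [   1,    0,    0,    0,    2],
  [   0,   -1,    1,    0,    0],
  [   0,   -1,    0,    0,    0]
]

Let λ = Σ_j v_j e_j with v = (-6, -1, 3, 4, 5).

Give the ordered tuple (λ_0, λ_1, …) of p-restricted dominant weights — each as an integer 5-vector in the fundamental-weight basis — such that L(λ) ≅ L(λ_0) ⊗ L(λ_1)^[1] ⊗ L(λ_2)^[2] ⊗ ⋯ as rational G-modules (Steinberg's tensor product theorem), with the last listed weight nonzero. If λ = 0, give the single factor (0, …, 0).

ω-coordinates c = M·v, v = (-6, -1, 3, 4, 5):
  c_1 = (1)·(-6) + (0)·(-1) + (0)·(3) + (-1)·(4) + (2)·(5) = 0
  c_2 = (0)·(-6) + (-2)·(-1) + (2)·(3) + (0)·(4) + (-1)·(5) = 3
  c_3 = (1)·(-6) + (0)·(-1) + (0)·(3) + (0)·(4) + (2)·(5) = 4
  c_4 = (0)·(-6) + (-1)·(-1) + (1)·(3) + (0)·(4) + (0)·(5) = 4
  c_5 = (0)·(-6) + (-1)·(-1) + (0)·(3) + (0)·(4) + (0)·(5) = 1
Expand coordinatewise in base 5:
  c_1 = 0
  c_2 = 3 = 3·5^0
  c_3 = 4 = 4·5^0
  c_4 = 4 = 4·5^0
  c_5 = 1 = 1·5^0
λ_0 = (0, 3, 4, 4, 1)

((0, 3, 4, 4, 1),)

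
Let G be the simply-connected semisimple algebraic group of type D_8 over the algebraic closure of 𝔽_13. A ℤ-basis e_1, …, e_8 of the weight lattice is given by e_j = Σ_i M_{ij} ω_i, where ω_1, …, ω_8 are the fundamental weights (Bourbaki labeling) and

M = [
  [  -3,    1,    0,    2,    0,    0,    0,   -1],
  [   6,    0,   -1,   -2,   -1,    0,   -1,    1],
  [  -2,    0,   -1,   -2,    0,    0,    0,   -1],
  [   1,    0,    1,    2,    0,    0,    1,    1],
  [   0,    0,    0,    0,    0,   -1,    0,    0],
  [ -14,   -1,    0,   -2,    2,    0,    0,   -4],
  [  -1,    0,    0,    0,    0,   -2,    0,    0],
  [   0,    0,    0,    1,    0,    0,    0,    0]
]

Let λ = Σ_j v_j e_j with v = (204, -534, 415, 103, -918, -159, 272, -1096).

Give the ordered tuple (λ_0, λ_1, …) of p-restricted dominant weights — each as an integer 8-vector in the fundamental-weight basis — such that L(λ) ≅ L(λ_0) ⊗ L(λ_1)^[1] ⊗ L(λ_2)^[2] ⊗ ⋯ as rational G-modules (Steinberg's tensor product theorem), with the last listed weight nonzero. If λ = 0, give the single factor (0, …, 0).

((0, 10, 2, 1, 3, 7, 10, 12), (12, 11, 5, 0, 12, 1, 8, 7))

Compute c_i = Σ_j M_{ij} v_j with v = (204, -534, 415, 103, -918, -159, 272, -1096):
  c_1 = (-3)·(204) + (1)·(-534) + (0)·(415) + (2)·(103) + (0)·(-918) + (0)·(-159) + (0)·(272) + (-1)·(-1096) = 156
  c_2 = (6)·(204) + (0)·(-534) + (-1)·(415) + (-2)·(103) + (-1)·(-918) + (0)·(-159) + (-1)·(272) + (1)·(-1096) = 153
  c_3 = (-2)·(204) + (0)·(-534) + (-1)·(415) + (-2)·(103) + (0)·(-918) + (0)·(-159) + (0)·(272) + (-1)·(-1096) = 67
  c_4 = (1)·(204) + (0)·(-534) + (1)·(415) + (2)·(103) + (0)·(-918) + (0)·(-159) + (1)·(272) + (1)·(-1096) = 1
  c_5 = (0)·(204) + (0)·(-534) + (0)·(415) + (0)·(103) + (0)·(-918) + (-1)·(-159) + (0)·(272) + (0)·(-1096) = 159
  c_6 = (-14)·(204) + (-1)·(-534) + (0)·(415) + (-2)·(103) + (2)·(-918) + (0)·(-159) + (0)·(272) + (-4)·(-1096) = 20
  c_7 = (-1)·(204) + (0)·(-534) + (0)·(415) + (0)·(103) + (0)·(-918) + (-2)·(-159) + (0)·(272) + (0)·(-1096) = 114
  c_8 = (0)·(204) + (0)·(-534) + (0)·(415) + (1)·(103) + (0)·(-918) + (0)·(-159) + (0)·(272) + (0)·(-1096) = 103
Base-13 expansion of each c_i:
  c_1 = 156 = 0·13^0 + 12·13^1
  c_2 = 153 = 10·13^0 + 11·13^1
  c_3 = 67 = 2·13^0 + 5·13^1
  c_4 = 1 = 1·13^0
  c_5 = 159 = 3·13^0 + 12·13^1
  c_6 = 20 = 7·13^0 + 1·13^1
  c_7 = 114 = 10·13^0 + 8·13^1
  c_8 = 103 = 12·13^0 + 7·13^1
λ_0 = (0, 10, 2, 1, 3, 7, 10, 12)
λ_1 = (12, 11, 5, 0, 12, 1, 8, 7)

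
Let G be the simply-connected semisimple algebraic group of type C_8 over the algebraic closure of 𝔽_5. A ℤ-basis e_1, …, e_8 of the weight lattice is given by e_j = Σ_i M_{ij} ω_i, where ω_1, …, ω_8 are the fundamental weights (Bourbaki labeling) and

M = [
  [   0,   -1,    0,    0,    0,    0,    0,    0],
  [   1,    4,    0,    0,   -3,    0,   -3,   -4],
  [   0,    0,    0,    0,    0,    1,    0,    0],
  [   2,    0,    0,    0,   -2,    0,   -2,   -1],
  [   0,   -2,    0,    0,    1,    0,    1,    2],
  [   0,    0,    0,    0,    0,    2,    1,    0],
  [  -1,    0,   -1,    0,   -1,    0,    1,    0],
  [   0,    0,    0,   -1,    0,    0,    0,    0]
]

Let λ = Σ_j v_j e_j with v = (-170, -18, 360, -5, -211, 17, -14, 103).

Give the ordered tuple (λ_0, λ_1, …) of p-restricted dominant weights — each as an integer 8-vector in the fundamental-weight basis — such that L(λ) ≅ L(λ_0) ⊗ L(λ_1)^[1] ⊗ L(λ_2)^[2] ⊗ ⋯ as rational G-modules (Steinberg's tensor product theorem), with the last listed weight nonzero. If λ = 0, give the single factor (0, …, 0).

((3, 1, 2, 2, 2, 0, 2, 0), (3, 4, 3, 1, 3, 4, 1, 1))

In the fundamental-weight basis, λ has coordinates c = M·v (v = (-170, -18, 360, -5, -211, 17, -14, 103)):
  c_1 = (0)·(-170) + (-1)·(-18) + 0·360 + (0)·(-5) + (0)·(-211) + 0·17 + (0)·(-14) + 0·103 = 18
  c_2 = (1)·(-170) + (4)·(-18) + 0·360 + (0)·(-5) + (-3)·(-211) + 0·17 + (-3)·(-14) + (-4)·(103) = 21
  c_3 = (0)·(-170) + (0)·(-18) + 0·360 + (0)·(-5) + (0)·(-211) + 1·17 + (0)·(-14) + 0·103 = 17
  c_4 = (2)·(-170) + (0)·(-18) + 0·360 + (0)·(-5) + (-2)·(-211) + 0·17 + (-2)·(-14) + (-1)·(103) = 7
  c_5 = (0)·(-170) + (-2)·(-18) + 0·360 + (0)·(-5) + (1)·(-211) + 0·17 + (1)·(-14) + 2·103 = 17
  c_6 = (0)·(-170) + (0)·(-18) + 0·360 + (0)·(-5) + (0)·(-211) + 2·17 + (1)·(-14) + 0·103 = 20
  c_7 = (-1)·(-170) + (0)·(-18) + (-1)·(360) + (0)·(-5) + (-1)·(-211) + 0·17 + (1)·(-14) + 0·103 = 7
  c_8 = (0)·(-170) + (0)·(-18) + 0·360 + (-1)·(-5) + (0)·(-211) + 0·17 + (0)·(-14) + 0·103 = 5
Expand coordinatewise in base 5:
  c_1 = 18 = 3·5^0 + 3·5^1
  c_2 = 21 = 1·5^0 + 4·5^1
  c_3 = 17 = 2·5^0 + 3·5^1
  c_4 = 7 = 2·5^0 + 1·5^1
  c_5 = 17 = 2·5^0 + 3·5^1
  c_6 = 20 = 0·5^0 + 4·5^1
  c_7 = 7 = 2·5^0 + 1·5^1
  c_8 = 5 = 0·5^0 + 1·5^1
λ_0 = (3, 1, 2, 2, 2, 0, 2, 0)
λ_1 = (3, 4, 3, 1, 3, 4, 1, 1)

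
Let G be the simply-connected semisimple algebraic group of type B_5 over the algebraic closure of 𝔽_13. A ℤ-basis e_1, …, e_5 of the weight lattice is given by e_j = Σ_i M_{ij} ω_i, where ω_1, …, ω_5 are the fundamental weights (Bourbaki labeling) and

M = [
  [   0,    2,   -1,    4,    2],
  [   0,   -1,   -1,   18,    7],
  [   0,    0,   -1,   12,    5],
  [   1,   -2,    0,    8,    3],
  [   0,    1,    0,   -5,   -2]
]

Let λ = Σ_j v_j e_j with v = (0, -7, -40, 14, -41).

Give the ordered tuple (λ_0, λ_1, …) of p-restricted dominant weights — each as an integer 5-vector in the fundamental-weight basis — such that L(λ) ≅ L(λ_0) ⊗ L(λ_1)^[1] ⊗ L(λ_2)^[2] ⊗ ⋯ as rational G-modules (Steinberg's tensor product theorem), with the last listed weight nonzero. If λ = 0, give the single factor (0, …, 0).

((0, 12, 3, 3, 5),)

ω-coordinates c = M·v, v = (0, -7, -40, 14, -41):
  c_1 = (0)·(0) + (2)·(-7) + (-1)·(-40) + (4)·(14) + (2)·(-41) = 0
  c_2 = (0)·(0) + (-1)·(-7) + (-1)·(-40) + (18)·(14) + (7)·(-41) = 12
  c_3 = (0)·(0) + (0)·(-7) + (-1)·(-40) + (12)·(14) + (5)·(-41) = 3
  c_4 = (1)·(0) + (-2)·(-7) + (0)·(-40) + (8)·(14) + (3)·(-41) = 3
  c_5 = (0)·(0) + (1)·(-7) + (0)·(-40) + (-5)·(14) + (-2)·(-41) = 5
Writing each c_i in base p = 13:
  c_1 = 0
  c_2 = 12 = 12·13^0
  c_3 = 3 = 3·13^0
  c_4 = 3 = 3·13^0
  c_5 = 5 = 5·13^0
p-restricted factor λ_0 = (0, 12, 3, 3, 5)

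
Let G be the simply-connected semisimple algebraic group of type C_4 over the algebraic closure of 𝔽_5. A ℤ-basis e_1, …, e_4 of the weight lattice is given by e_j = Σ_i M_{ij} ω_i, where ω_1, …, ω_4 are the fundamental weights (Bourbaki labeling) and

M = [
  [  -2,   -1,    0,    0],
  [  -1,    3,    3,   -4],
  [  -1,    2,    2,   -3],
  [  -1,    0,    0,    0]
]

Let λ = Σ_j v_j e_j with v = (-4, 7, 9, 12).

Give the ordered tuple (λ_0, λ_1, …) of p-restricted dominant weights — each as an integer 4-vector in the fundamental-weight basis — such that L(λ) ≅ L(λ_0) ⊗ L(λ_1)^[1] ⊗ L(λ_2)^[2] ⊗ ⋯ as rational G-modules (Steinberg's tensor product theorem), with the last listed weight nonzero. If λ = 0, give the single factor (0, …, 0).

((1, 4, 0, 4),)

Compute c_i = Σ_j M_{ij} v_j with v = (-4, 7, 9, 12):
  c_1 = (-2)·(-4) + (-1)·(7) + (0)·(9) + (0)·(12) = 1
  c_2 = (-1)·(-4) + (3)·(7) + (3)·(9) + (-4)·(12) = 4
  c_3 = (-1)·(-4) + (2)·(7) + (2)·(9) + (-3)·(12) = 0
  c_4 = (-1)·(-4) + (0)·(7) + (0)·(9) + (0)·(12) = 4
Writing each c_i in base p = 5:
  c_1 = 1 = 1·5^0
  c_2 = 4 = 4·5^0
  c_3 = 0
  c_4 = 4 = 4·5^0
Factor λ_0 = (1, 4, 0, 4)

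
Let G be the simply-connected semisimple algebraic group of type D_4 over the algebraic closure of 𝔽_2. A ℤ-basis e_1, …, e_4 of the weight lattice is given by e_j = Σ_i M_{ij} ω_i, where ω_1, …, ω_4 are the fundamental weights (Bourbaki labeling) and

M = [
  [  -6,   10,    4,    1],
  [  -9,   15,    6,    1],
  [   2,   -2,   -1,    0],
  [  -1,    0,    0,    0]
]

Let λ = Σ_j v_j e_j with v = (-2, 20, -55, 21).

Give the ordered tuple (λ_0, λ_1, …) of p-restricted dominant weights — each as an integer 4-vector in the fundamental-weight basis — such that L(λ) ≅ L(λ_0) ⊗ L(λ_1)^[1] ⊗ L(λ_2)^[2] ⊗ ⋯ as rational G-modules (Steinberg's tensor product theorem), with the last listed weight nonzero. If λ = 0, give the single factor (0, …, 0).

((1, 1, 1, 0), (0, 0, 1, 1), (1, 0, 0, 0), (1, 1, 1, 0))

Compute c_i = Σ_j M_{ij} v_j with v = (-2, 20, -55, 21):
  c_1 = -6*-2 + 10*20 + 4*-55 + 1*21 = 13
  c_2 = -9*-2 + 15*20 + 6*-55 + 1*21 = 9
  c_3 = 2*-2 + -2*20 + -1*-55 + 0*21 = 11
  c_4 = -1*-2 + 0*20 + 0*-55 + 0*21 = 2
Expand coordinatewise in base 2:
  c_1 = 13 = 1·2^0 + 0·2^1 + 1·2^2 + 1·2^3
  c_2 = 9 = 1·2^0 + 0·2^1 + 0·2^2 + 1·2^3
  c_3 = 11 = 1·2^0 + 1·2^1 + 0·2^2 + 1·2^3
  c_4 = 2 = 0·2^0 + 1·2^1
p-restricted factor λ_0 = (1, 1, 1, 0)
p-restricted factor λ_1 = (0, 0, 1, 1)
p-restricted factor λ_2 = (1, 0, 0, 0)
p-restricted factor λ_3 = (1, 1, 1, 0)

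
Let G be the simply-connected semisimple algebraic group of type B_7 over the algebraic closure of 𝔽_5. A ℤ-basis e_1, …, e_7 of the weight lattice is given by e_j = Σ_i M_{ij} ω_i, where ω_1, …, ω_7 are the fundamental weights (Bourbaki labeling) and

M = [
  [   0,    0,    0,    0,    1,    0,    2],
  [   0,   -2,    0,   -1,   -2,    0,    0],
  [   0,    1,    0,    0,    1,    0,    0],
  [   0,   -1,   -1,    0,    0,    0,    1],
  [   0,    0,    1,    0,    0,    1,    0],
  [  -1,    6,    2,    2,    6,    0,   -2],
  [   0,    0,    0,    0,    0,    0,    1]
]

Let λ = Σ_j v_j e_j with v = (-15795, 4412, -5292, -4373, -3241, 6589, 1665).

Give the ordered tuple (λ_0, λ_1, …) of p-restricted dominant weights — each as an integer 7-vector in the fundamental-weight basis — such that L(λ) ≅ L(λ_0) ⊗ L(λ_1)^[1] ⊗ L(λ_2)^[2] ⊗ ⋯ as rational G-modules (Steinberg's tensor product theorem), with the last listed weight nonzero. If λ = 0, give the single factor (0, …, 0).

((4, 1, 1, 0, 2, 1, 0), (2, 1, 4, 4, 4, 2, 3), (3, 1, 1, 1, 1, 1, 1), (0, 1, 4, 0, 0, 1, 3), (0, 3, 1, 4, 2, 0, 2))

In the fundamental-weight basis, λ has coordinates c = M·v (v = (-15795, 4412, -5292, -4373, -3241, 6589, 1665)):
  c_1 = (0)·(-15795) + 0·4412 + (0)·(-5292) + (0)·(-4373) + (1)·(-3241) + 0·6589 + 2·1665 = 89
  c_2 = (0)·(-15795) + (-2)·(4412) + (0)·(-5292) + (-1)·(-4373) + (-2)·(-3241) + 0·6589 + 0·1665 = 2031
  c_3 = (0)·(-15795) + 1·4412 + (0)·(-5292) + (0)·(-4373) + (1)·(-3241) + 0·6589 + 0·1665 = 1171
  c_4 = (0)·(-15795) + (-1)·(4412) + (-1)·(-5292) + (0)·(-4373) + (0)·(-3241) + 0·6589 + 1·1665 = 2545
  c_5 = (0)·(-15795) + 0·4412 + (1)·(-5292) + (0)·(-4373) + (0)·(-3241) + 1·6589 + 0·1665 = 1297
  c_6 = (-1)·(-15795) + 6·4412 + (2)·(-5292) + (2)·(-4373) + (6)·(-3241) + 0·6589 + (-2)·(1665) = 161
  c_7 = (0)·(-15795) + 0·4412 + (0)·(-5292) + (0)·(-4373) + (0)·(-3241) + 0·6589 + 1·1665 = 1665
p = 5; digits c_i = Σ_j d_{ij}·5^j, 0 ≤ d_{ij} < 5:
  c_1 = 89 = 4·5^0 + 2·5^1 + 3·5^2
  c_2 = 2031 = 1·5^0 + 1·5^1 + 1·5^2 + 1·5^3 + 3·5^4
  c_3 = 1171 = 1·5^0 + 4·5^1 + 1·5^2 + 4·5^3 + 1·5^4
  c_4 = 2545 = 0·5^0 + 4·5^1 + 1·5^2 + 0·5^3 + 4·5^4
  c_5 = 1297 = 2·5^0 + 4·5^1 + 1·5^2 + 0·5^3 + 2·5^4
  c_6 = 161 = 1·5^0 + 2·5^1 + 1·5^2 + 1·5^3
  c_7 = 1665 = 0·5^0 + 3·5^1 + 1·5^2 + 3·5^3 + 2·5^4
p-restricted factor λ_0 = (4, 1, 1, 0, 2, 1, 0)
p-restricted factor λ_1 = (2, 1, 4, 4, 4, 2, 3)
p-restricted factor λ_2 = (3, 1, 1, 1, 1, 1, 1)
p-restricted factor λ_3 = (0, 1, 4, 0, 0, 1, 3)
p-restricted factor λ_4 = (0, 3, 1, 4, 2, 0, 2)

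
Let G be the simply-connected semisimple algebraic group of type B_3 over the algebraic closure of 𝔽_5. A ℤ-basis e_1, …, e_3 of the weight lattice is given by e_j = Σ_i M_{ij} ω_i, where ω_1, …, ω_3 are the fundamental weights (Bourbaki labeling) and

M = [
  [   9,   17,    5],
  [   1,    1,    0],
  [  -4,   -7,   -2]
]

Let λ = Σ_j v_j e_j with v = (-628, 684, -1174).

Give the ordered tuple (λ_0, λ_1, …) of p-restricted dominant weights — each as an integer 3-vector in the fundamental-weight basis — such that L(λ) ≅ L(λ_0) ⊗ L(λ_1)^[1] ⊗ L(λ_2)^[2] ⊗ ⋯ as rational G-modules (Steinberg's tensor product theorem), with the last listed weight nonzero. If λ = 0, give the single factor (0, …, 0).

((1, 1, 2), (1, 1, 4), (4, 2, 2))

ω-coordinates c = M·v, v = (-628, 684, -1174):
  c_1 = (9)·(-628) + (17)·(684) + (5)·(-1174) = 106
  c_2 = (1)·(-628) + (1)·(684) + (0)·(-1174) = 56
  c_3 = (-4)·(-628) + (-7)·(684) + (-2)·(-1174) = 72
Base-5 expansion of each c_i:
  c_1 = 106 = 1·5^0 + 1·5^1 + 4·5^2
  c_2 = 56 = 1·5^0 + 1·5^1 + 2·5^2
  c_3 = 72 = 2·5^0 + 4·5^1 + 2·5^2
p-restricted factor λ_0 = (1, 1, 2)
p-restricted factor λ_1 = (1, 1, 4)
p-restricted factor λ_2 = (4, 2, 2)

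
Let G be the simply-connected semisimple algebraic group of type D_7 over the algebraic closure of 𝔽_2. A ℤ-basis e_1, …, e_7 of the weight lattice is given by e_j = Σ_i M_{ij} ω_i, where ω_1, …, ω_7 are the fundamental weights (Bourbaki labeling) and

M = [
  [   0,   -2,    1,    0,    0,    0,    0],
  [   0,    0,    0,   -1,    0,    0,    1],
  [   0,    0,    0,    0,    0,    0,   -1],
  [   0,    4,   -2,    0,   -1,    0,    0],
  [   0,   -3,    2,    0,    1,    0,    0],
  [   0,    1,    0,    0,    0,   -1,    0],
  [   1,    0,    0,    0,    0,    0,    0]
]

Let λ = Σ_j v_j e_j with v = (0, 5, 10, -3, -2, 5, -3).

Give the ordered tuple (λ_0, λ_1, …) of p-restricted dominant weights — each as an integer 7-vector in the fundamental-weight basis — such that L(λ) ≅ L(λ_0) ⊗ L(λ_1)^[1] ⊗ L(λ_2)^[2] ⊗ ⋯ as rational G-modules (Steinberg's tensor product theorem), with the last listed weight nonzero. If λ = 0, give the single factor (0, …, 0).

In the fundamental-weight basis, λ has coordinates c = M·v (v = (0, 5, 10, -3, -2, 5, -3)):
  c_1 = 0*0 + -2*5 + 1*10 + 0*-3 + 0*-2 + 0*5 + 0*-3 = 0
  c_2 = 0*0 + 0*5 + 0*10 + -1*-3 + 0*-2 + 0*5 + 1*-3 = 0
  c_3 = 0*0 + 0*5 + 0*10 + 0*-3 + 0*-2 + 0*5 + -1*-3 = 3
  c_4 = 0*0 + 4*5 + -2*10 + 0*-3 + -1*-2 + 0*5 + 0*-3 = 2
  c_5 = 0*0 + -3*5 + 2*10 + 0*-3 + 1*-2 + 0*5 + 0*-3 = 3
  c_6 = 0*0 + 1*5 + 0*10 + 0*-3 + 0*-2 + -1*5 + 0*-3 = 0
  c_7 = 1*0 + 0*5 + 0*10 + 0*-3 + 0*-2 + 0*5 + 0*-3 = 0
Base-2 expansion of each c_i:
  c_1 = 0
  c_2 = 0
  c_3 = 3 = 1·2^0 + 1·2^1
  c_4 = 2 = 0·2^0 + 1·2^1
  c_5 = 3 = 1·2^0 + 1·2^1
  c_6 = 0
  c_7 = 0
Factor λ_0 = (0, 0, 1, 0, 1, 0, 0)
Factor λ_1 = (0, 0, 1, 1, 1, 0, 0)

((0, 0, 1, 0, 1, 0, 0), (0, 0, 1, 1, 1, 0, 0))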